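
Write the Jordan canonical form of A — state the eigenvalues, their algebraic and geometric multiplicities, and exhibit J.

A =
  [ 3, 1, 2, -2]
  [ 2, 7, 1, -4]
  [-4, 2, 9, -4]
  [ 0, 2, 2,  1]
J_3(5) ⊕ J_1(5)

The characteristic polynomial is
  det(x·I − A) = x^4 - 20*x^3 + 150*x^2 - 500*x + 625 = (x - 5)^4

Eigenvalues and multiplicities (the geometric multiplicity of λ is n − rank(A − λI), which equals the number of Jordan blocks for λ):
  λ = 5: algebraic multiplicity = 4, geometric multiplicity = 2

Determining the block sizes for each eigenvalue:
  λ = 5: with am = 4 and gm = 2, the partition is not yet determined (e.g. several partitions of 4 into 2 parts exist). Let N = A − (5)·I. Computing rank(N^1) = 2, rank(N^2) = 1, rank(N^3) = 0; the number of blocks of size ≥ j is rank(N^{j−1}) − rank(N^j), giving [2, 1, 1]. So we have 1 block(s) of size 3, 1 block(s) of size 1 → block sizes [3, 1]

Assembling the blocks gives a Jordan form
J =
  [5, 1, 0, 0]
  [0, 5, 1, 0]
  [0, 0, 5, 0]
  [0, 0, 0, 5]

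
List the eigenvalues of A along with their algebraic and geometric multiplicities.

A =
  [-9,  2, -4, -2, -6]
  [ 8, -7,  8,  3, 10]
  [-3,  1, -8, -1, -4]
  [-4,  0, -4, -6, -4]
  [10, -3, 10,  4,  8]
λ = -5: alg = 2, geom = 2; λ = -4: alg = 3, geom = 2

Step 1 — factor the characteristic polynomial to read off the algebraic multiplicities:
  χ_A(x) = (x + 4)^3*(x + 5)^2

Step 2 — compute geometric multiplicities via the rank-nullity identity g(λ) = n − rank(A − λI):
  rank(A − (-5)·I) = 3, so dim ker(A − (-5)·I) = n − 3 = 2
  rank(A − (-4)·I) = 3, so dim ker(A − (-4)·I) = n − 3 = 2

Summary:
  λ = -5: algebraic multiplicity = 2, geometric multiplicity = 2
  λ = -4: algebraic multiplicity = 3, geometric multiplicity = 2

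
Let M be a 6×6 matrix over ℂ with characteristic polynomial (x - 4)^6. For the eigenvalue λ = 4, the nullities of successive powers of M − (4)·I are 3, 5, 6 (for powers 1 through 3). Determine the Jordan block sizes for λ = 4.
Block sizes for λ = 4: [3, 2, 1]

From the dimensions of kernels of powers, the number of Jordan blocks of size at least j is d_j − d_{j−1} where d_j = dim ker(N^j) (with d_0 = 0). Computing the differences gives [3, 2, 1].
The number of blocks of size exactly k is (#blocks of size ≥ k) − (#blocks of size ≥ k + 1), so the partition is: 1 block(s) of size 1, 1 block(s) of size 2, 1 block(s) of size 3.
In nonincreasing order the block sizes are [3, 2, 1].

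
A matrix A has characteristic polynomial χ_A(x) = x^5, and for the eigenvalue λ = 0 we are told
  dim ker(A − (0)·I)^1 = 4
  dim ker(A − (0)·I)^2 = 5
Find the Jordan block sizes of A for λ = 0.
Block sizes for λ = 0: [2, 1, 1, 1]

From the dimensions of kernels of powers, the number of Jordan blocks of size at least j is d_j − d_{j−1} where d_j = dim ker(N^j) (with d_0 = 0). Computing the differences gives [4, 1].
The number of blocks of size exactly k is (#blocks of size ≥ k) − (#blocks of size ≥ k + 1), so the partition is: 3 block(s) of size 1, 1 block(s) of size 2.
In nonincreasing order the block sizes are [2, 1, 1, 1].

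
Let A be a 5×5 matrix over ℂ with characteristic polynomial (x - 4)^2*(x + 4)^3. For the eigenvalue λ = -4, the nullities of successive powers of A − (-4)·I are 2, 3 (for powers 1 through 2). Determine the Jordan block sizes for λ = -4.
Block sizes for λ = -4: [2, 1]

From the dimensions of kernels of powers, the number of Jordan blocks of size at least j is d_j − d_{j−1} where d_j = dim ker(N^j) (with d_0 = 0). Computing the differences gives [2, 1].
The number of blocks of size exactly k is (#blocks of size ≥ k) − (#blocks of size ≥ k + 1), so the partition is: 1 block(s) of size 1, 1 block(s) of size 2.
In nonincreasing order the block sizes are [2, 1].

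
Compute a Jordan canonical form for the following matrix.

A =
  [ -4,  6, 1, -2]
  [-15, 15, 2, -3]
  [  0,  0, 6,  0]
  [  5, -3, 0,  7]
J_3(6) ⊕ J_1(6)

The characteristic polynomial is
  det(x·I − A) = x^4 - 24*x^3 + 216*x^2 - 864*x + 1296 = (x - 6)^4

Eigenvalues and multiplicities (the geometric multiplicity of λ is n − rank(A − λI), which equals the number of Jordan blocks for λ):
  λ = 6: algebraic multiplicity = 4, geometric multiplicity = 2

Determining the block sizes for each eigenvalue:
  λ = 6: with am = 4 and gm = 2, the partition is not yet determined (e.g. several partitions of 4 into 2 parts exist). Let N = A − (6)·I. Computing rank(N^1) = 2, rank(N^2) = 1, rank(N^3) = 0; the number of blocks of size ≥ j is rank(N^{j−1}) − rank(N^j), giving [2, 1, 1]. So we have 1 block(s) of size 3, 1 block(s) of size 1 → block sizes [3, 1]

Assembling the blocks gives a Jordan form
J =
  [6, 1, 0, 0]
  [0, 6, 1, 0]
  [0, 0, 6, 0]
  [0, 0, 0, 6]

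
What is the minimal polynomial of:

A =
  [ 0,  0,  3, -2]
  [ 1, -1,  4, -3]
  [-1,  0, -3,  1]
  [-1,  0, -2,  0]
x^3 + 3*x^2 + 3*x + 1

The characteristic polynomial is χ_A(x) = (x + 1)^4, so the eigenvalues are known. The minimal polynomial is
  m_A(x) = Π_λ (x − λ)^{k_λ}
where k_λ is the size of the *largest* Jordan block for λ (equivalently, the smallest k with (A − λI)^k v = 0 for every generalised eigenvector v of λ).

  λ = -1: largest Jordan block has size 3, contributing (x + 1)^3

So m_A(x) = (x + 1)^3 = x^3 + 3*x^2 + 3*x + 1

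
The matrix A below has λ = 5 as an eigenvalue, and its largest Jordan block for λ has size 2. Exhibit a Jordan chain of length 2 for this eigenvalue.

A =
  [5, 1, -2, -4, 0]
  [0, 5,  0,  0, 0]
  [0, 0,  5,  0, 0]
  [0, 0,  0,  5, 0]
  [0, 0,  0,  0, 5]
A Jordan chain for λ = 5 of length 2:
v_1 = (1, 0, 0, 0, 0)ᵀ
v_2 = (0, 1, 0, 0, 0)ᵀ

Let N = A − (5)·I. We want v_2 with N^2 v_2 = 0 but N^1 v_2 ≠ 0; then v_{j-1} := N · v_j for j = 2, …, 2.

Pick v_2 = (0, 1, 0, 0, 0)ᵀ.
Then v_1 = N · v_2 = (1, 0, 0, 0, 0)ᵀ.

Sanity check: (A − (5)·I) v_1 = (0, 0, 0, 0, 0)ᵀ = 0. ✓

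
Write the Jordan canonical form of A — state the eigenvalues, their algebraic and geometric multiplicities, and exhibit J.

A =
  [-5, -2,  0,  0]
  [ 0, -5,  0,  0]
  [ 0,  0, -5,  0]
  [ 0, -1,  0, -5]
J_2(-5) ⊕ J_1(-5) ⊕ J_1(-5)

The characteristic polynomial is
  det(x·I − A) = x^4 + 20*x^3 + 150*x^2 + 500*x + 625 = (x + 5)^4

Eigenvalues and multiplicities (the geometric multiplicity of λ is n − rank(A − λI), which equals the number of Jordan blocks for λ):
  λ = -5: algebraic multiplicity = 4, geometric multiplicity = 3

Determining the block sizes for each eigenvalue:
  λ = -5: 3 blocks summing to 4 forces exactly one block of size 2 and the rest size 1 → block sizes [2, 1, 1]

Assembling the blocks gives a Jordan form
J =
  [-5,  1,  0,  0]
  [ 0, -5,  0,  0]
  [ 0,  0, -5,  0]
  [ 0,  0,  0, -5]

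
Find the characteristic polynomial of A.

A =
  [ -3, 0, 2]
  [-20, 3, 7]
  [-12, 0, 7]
x^3 - 7*x^2 + 15*x - 9

Expanding det(x·I − A) (e.g. by cofactor expansion or by noting that A is similar to its Jordan form J, which has the same characteristic polynomial as A) gives
  χ_A(x) = x^3 - 7*x^2 + 15*x - 9
which factors as (x - 3)^2*(x - 1). The eigenvalues (with algebraic multiplicities) are λ = 1 with multiplicity 1, λ = 3 with multiplicity 2.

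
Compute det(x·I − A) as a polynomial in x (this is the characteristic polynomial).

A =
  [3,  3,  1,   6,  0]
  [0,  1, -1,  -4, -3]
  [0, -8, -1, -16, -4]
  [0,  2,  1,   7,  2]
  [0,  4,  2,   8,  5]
x^5 - 15*x^4 + 90*x^3 - 270*x^2 + 405*x - 243

Expanding det(x·I − A) (e.g. by cofactor expansion or by noting that A is similar to its Jordan form J, which has the same characteristic polynomial as A) gives
  χ_A(x) = x^5 - 15*x^4 + 90*x^3 - 270*x^2 + 405*x - 243
which factors as (x - 3)^5. The eigenvalues (with algebraic multiplicities) are λ = 3 with multiplicity 5.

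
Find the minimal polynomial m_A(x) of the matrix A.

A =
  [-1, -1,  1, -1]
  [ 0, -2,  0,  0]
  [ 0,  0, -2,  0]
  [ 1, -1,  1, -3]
x^2 + 4*x + 4

The characteristic polynomial is χ_A(x) = (x + 2)^4, so the eigenvalues are known. The minimal polynomial is
  m_A(x) = Π_λ (x − λ)^{k_λ}
where k_λ is the size of the *largest* Jordan block for λ (equivalently, the smallest k with (A − λI)^k v = 0 for every generalised eigenvector v of λ).

  λ = -2: largest Jordan block has size 2, contributing (x + 2)^2

So m_A(x) = (x + 2)^2 = x^2 + 4*x + 4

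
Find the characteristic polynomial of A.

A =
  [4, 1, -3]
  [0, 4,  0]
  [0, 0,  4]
x^3 - 12*x^2 + 48*x - 64

Expanding det(x·I − A) (e.g. by cofactor expansion or by noting that A is similar to its Jordan form J, which has the same characteristic polynomial as A) gives
  χ_A(x) = x^3 - 12*x^2 + 48*x - 64
which factors as (x - 4)^3. The eigenvalues (with algebraic multiplicities) are λ = 4 with multiplicity 3.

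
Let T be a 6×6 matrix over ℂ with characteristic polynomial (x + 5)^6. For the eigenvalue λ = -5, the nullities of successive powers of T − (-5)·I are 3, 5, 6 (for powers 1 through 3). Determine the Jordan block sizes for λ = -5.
Block sizes for λ = -5: [3, 2, 1]

From the dimensions of kernels of powers, the number of Jordan blocks of size at least j is d_j − d_{j−1} where d_j = dim ker(N^j) (with d_0 = 0). Computing the differences gives [3, 2, 1].
The number of blocks of size exactly k is (#blocks of size ≥ k) − (#blocks of size ≥ k + 1), so the partition is: 1 block(s) of size 1, 1 block(s) of size 2, 1 block(s) of size 3.
In nonincreasing order the block sizes are [3, 2, 1].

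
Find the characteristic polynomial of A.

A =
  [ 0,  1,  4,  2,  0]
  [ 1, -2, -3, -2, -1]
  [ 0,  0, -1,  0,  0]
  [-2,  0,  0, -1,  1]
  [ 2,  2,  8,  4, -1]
x^5 + 5*x^4 + 10*x^3 + 10*x^2 + 5*x + 1

Expanding det(x·I − A) (e.g. by cofactor expansion or by noting that A is similar to its Jordan form J, which has the same characteristic polynomial as A) gives
  χ_A(x) = x^5 + 5*x^4 + 10*x^3 + 10*x^2 + 5*x + 1
which factors as (x + 1)^5. The eigenvalues (with algebraic multiplicities) are λ = -1 with multiplicity 5.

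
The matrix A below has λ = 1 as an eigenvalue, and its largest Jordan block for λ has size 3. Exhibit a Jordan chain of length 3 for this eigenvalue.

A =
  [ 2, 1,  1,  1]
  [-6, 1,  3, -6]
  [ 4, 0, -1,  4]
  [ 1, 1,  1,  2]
A Jordan chain for λ = 1 of length 3:
v_1 = (2, -12, 8, 2)ᵀ
v_2 = (1, 0, 0, 1)ᵀ
v_3 = (0, 1, 0, 0)ᵀ

Let N = A − (1)·I. We want v_3 with N^3 v_3 = 0 but N^2 v_3 ≠ 0; then v_{j-1} := N · v_j for j = 3, …, 2.

Pick v_3 = (0, 1, 0, 0)ᵀ.
Then v_2 = N · v_3 = (1, 0, 0, 1)ᵀ.
Then v_1 = N · v_2 = (2, -12, 8, 2)ᵀ.

Sanity check: (A − (1)·I) v_1 = (0, 0, 0, 0)ᵀ = 0. ✓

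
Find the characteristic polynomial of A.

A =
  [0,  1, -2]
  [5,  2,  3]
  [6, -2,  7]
x^3 - 9*x^2 + 27*x - 27

Expanding det(x·I − A) (e.g. by cofactor expansion or by noting that A is similar to its Jordan form J, which has the same characteristic polynomial as A) gives
  χ_A(x) = x^3 - 9*x^2 + 27*x - 27
which factors as (x - 3)^3. The eigenvalues (with algebraic multiplicities) are λ = 3 with multiplicity 3.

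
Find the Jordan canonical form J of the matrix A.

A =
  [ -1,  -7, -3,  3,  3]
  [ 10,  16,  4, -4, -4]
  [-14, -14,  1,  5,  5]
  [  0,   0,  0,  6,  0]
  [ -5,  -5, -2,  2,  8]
J_3(6) ⊕ J_1(6) ⊕ J_1(6)

The characteristic polynomial is
  det(x·I − A) = x^5 - 30*x^4 + 360*x^3 - 2160*x^2 + 6480*x - 7776 = (x - 6)^5

Eigenvalues and multiplicities (the geometric multiplicity of λ is n − rank(A − λI), which equals the number of Jordan blocks for λ):
  λ = 6: algebraic multiplicity = 5, geometric multiplicity = 3

Determining the block sizes for each eigenvalue:
  λ = 6: with am = 5 and gm = 3, the partition is not yet determined (e.g. several partitions of 5 into 3 parts exist). Let N = A − (6)·I. Computing rank(N^1) = 2, rank(N^2) = 1, rank(N^3) = 0; the number of blocks of size ≥ j is rank(N^{j−1}) − rank(N^j), giving [3, 1, 1]. So we have 1 block(s) of size 3, 2 block(s) of size 1 → block sizes [3, 1, 1]

Assembling the blocks gives a Jordan form
J =
  [6, 1, 0, 0, 0]
  [0, 6, 1, 0, 0]
  [0, 0, 6, 0, 0]
  [0, 0, 0, 6, 0]
  [0, 0, 0, 0, 6]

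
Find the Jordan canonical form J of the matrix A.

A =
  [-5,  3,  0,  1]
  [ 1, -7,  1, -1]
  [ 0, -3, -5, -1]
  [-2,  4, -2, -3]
J_3(-5) ⊕ J_1(-5)

The characteristic polynomial is
  det(x·I − A) = x^4 + 20*x^3 + 150*x^2 + 500*x + 625 = (x + 5)^4

Eigenvalues and multiplicities (the geometric multiplicity of λ is n − rank(A − λI), which equals the number of Jordan blocks for λ):
  λ = -5: algebraic multiplicity = 4, geometric multiplicity = 2

Determining the block sizes for each eigenvalue:
  λ = -5: with am = 4 and gm = 2, the partition is not yet determined (e.g. several partitions of 4 into 2 parts exist). Let N = A − (-5)·I. Computing rank(N^1) = 2, rank(N^2) = 1, rank(N^3) = 0; the number of blocks of size ≥ j is rank(N^{j−1}) − rank(N^j), giving [2, 1, 1]. So we have 1 block(s) of size 3, 1 block(s) of size 1 → block sizes [3, 1]

Assembling the blocks gives a Jordan form
J =
  [-5,  1,  0,  0]
  [ 0, -5,  1,  0]
  [ 0,  0, -5,  0]
  [ 0,  0,  0, -5]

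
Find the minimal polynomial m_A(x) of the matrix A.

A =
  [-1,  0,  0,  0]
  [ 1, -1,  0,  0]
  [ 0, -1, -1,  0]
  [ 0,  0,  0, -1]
x^3 + 3*x^2 + 3*x + 1

The characteristic polynomial is χ_A(x) = (x + 1)^4, so the eigenvalues are known. The minimal polynomial is
  m_A(x) = Π_λ (x − λ)^{k_λ}
where k_λ is the size of the *largest* Jordan block for λ (equivalently, the smallest k with (A − λI)^k v = 0 for every generalised eigenvector v of λ).

  λ = -1: largest Jordan block has size 3, contributing (x + 1)^3

So m_A(x) = (x + 1)^3 = x^3 + 3*x^2 + 3*x + 1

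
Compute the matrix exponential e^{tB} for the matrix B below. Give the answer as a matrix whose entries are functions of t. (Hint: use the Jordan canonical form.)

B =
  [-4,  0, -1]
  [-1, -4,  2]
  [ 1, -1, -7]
e^{tB} =
  [t*exp(-5*t) + exp(-5*t), t^2*exp(-5*t)/2, t^2*exp(-5*t)/2 - t*exp(-5*t)]
  [-t*exp(-5*t), -t^2*exp(-5*t)/2 + t*exp(-5*t) + exp(-5*t), -t^2*exp(-5*t)/2 + 2*t*exp(-5*t)]
  [t*exp(-5*t), t^2*exp(-5*t)/2 - t*exp(-5*t), t^2*exp(-5*t)/2 - 2*t*exp(-5*t) + exp(-5*t)]

Strategy: write B = P · J · P⁻¹ where J is a Jordan canonical form, so e^{tB} = P · e^{tJ} · P⁻¹, and e^{tJ} can be computed block-by-block.

B has Jordan form
J =
  [-5,  1,  0]
  [ 0, -5,  1]
  [ 0,  0, -5]
(up to reordering of blocks).

Per-block formulas:
  For a 3×3 Jordan block J_3(-5): exp(t · J_3(-5)) = e^(-5t)·(I + t·N + (t^2/2)·N^2), where N is the 3×3 nilpotent shift.

After assembling e^{tJ} and conjugating by P, we get:

e^{tB} =
  [t*exp(-5*t) + exp(-5*t), t^2*exp(-5*t)/2, t^2*exp(-5*t)/2 - t*exp(-5*t)]
  [-t*exp(-5*t), -t^2*exp(-5*t)/2 + t*exp(-5*t) + exp(-5*t), -t^2*exp(-5*t)/2 + 2*t*exp(-5*t)]
  [t*exp(-5*t), t^2*exp(-5*t)/2 - t*exp(-5*t), t^2*exp(-5*t)/2 - 2*t*exp(-5*t) + exp(-5*t)]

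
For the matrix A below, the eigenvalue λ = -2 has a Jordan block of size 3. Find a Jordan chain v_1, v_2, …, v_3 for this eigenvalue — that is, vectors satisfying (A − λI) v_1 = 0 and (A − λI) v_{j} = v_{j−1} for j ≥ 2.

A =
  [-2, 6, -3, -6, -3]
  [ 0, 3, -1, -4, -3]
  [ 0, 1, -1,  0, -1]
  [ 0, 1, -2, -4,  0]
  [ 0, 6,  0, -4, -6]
A Jordan chain for λ = -2 of length 3:
v_1 = (3, 2, 0, 1, 2)ᵀ
v_2 = (6, 5, 1, 1, 6)ᵀ
v_3 = (0, 1, 0, 0, 0)ᵀ

Let N = A − (-2)·I. We want v_3 with N^3 v_3 = 0 but N^2 v_3 ≠ 0; then v_{j-1} := N · v_j for j = 3, …, 2.

Pick v_3 = (0, 1, 0, 0, 0)ᵀ.
Then v_2 = N · v_3 = (6, 5, 1, 1, 6)ᵀ.
Then v_1 = N · v_2 = (3, 2, 0, 1, 2)ᵀ.

Sanity check: (A − (-2)·I) v_1 = (0, 0, 0, 0, 0)ᵀ = 0. ✓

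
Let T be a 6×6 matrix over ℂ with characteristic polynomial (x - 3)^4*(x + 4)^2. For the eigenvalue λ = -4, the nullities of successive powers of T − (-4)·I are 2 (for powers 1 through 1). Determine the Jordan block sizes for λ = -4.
Block sizes for λ = -4: [1, 1]

From the dimensions of kernels of powers, the number of Jordan blocks of size at least j is d_j − d_{j−1} where d_j = dim ker(N^j) (with d_0 = 0). Computing the differences gives [2].
The number of blocks of size exactly k is (#blocks of size ≥ k) − (#blocks of size ≥ k + 1), so the partition is: 2 block(s) of size 1.
In nonincreasing order the block sizes are [1, 1].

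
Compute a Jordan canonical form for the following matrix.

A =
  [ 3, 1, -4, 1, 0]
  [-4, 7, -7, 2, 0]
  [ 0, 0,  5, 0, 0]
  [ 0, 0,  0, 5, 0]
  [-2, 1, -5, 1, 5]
J_3(5) ⊕ J_1(5) ⊕ J_1(5)

The characteristic polynomial is
  det(x·I − A) = x^5 - 25*x^4 + 250*x^3 - 1250*x^2 + 3125*x - 3125 = (x - 5)^5

Eigenvalues and multiplicities (the geometric multiplicity of λ is n − rank(A − λI), which equals the number of Jordan blocks for λ):
  λ = 5: algebraic multiplicity = 5, geometric multiplicity = 3

Determining the block sizes for each eigenvalue:
  λ = 5: with am = 5 and gm = 3, the partition is not yet determined (e.g. several partitions of 5 into 3 parts exist). Let N = A − (5)·I. Computing rank(N^1) = 2, rank(N^2) = 1, rank(N^3) = 0; the number of blocks of size ≥ j is rank(N^{j−1}) − rank(N^j), giving [3, 1, 1]. So we have 1 block(s) of size 3, 2 block(s) of size 1 → block sizes [3, 1, 1]

Assembling the blocks gives a Jordan form
J =
  [5, 1, 0, 0, 0]
  [0, 5, 1, 0, 0]
  [0, 0, 5, 0, 0]
  [0, 0, 0, 5, 0]
  [0, 0, 0, 0, 5]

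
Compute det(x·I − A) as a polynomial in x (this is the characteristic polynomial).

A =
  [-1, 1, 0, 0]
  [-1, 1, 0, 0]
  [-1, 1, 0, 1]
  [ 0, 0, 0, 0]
x^4

Expanding det(x·I − A) (e.g. by cofactor expansion or by noting that A is similar to its Jordan form J, which has the same characteristic polynomial as A) gives
  χ_A(x) = x^4
which factors as x^4. The eigenvalues (with algebraic multiplicities) are λ = 0 with multiplicity 4.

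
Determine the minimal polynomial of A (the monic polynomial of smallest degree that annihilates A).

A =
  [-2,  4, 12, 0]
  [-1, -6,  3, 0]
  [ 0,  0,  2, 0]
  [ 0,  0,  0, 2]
x^3 + 6*x^2 - 32

The characteristic polynomial is χ_A(x) = (x - 2)^2*(x + 4)^2, so the eigenvalues are known. The minimal polynomial is
  m_A(x) = Π_λ (x − λ)^{k_λ}
where k_λ is the size of the *largest* Jordan block for λ (equivalently, the smallest k with (A − λI)^k v = 0 for every generalised eigenvector v of λ).

  λ = -4: largest Jordan block has size 2, contributing (x + 4)^2
  λ = 2: largest Jordan block has size 1, contributing (x − 2)

So m_A(x) = (x - 2)*(x + 4)^2 = x^3 + 6*x^2 - 32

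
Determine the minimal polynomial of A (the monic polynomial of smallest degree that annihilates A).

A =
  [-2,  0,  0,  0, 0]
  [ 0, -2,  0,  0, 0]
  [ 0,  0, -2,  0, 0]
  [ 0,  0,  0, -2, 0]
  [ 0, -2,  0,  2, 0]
x^2 + 2*x

The characteristic polynomial is χ_A(x) = x*(x + 2)^4, so the eigenvalues are known. The minimal polynomial is
  m_A(x) = Π_λ (x − λ)^{k_λ}
where k_λ is the size of the *largest* Jordan block for λ (equivalently, the smallest k with (A − λI)^k v = 0 for every generalised eigenvector v of λ).

  λ = -2: largest Jordan block has size 1, contributing (x + 2)
  λ = 0: largest Jordan block has size 1, contributing (x − 0)

So m_A(x) = x*(x + 2) = x^2 + 2*x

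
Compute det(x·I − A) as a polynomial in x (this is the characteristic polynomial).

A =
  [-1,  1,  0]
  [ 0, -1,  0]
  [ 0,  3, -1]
x^3 + 3*x^2 + 3*x + 1

Expanding det(x·I − A) (e.g. by cofactor expansion or by noting that A is similar to its Jordan form J, which has the same characteristic polynomial as A) gives
  χ_A(x) = x^3 + 3*x^2 + 3*x + 1
which factors as (x + 1)^3. The eigenvalues (with algebraic multiplicities) are λ = -1 with multiplicity 3.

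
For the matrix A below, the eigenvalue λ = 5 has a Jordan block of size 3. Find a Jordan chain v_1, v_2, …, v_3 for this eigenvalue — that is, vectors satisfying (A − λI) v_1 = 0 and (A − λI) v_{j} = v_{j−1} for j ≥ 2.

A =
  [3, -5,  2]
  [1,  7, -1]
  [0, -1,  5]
A Jordan chain for λ = 5 of length 3:
v_1 = (-1, 0, -1)ᵀ
v_2 = (-2, 1, 0)ᵀ
v_3 = (1, 0, 0)ᵀ

Let N = A − (5)·I. We want v_3 with N^3 v_3 = 0 but N^2 v_3 ≠ 0; then v_{j-1} := N · v_j for j = 3, …, 2.

Pick v_3 = (1, 0, 0)ᵀ.
Then v_2 = N · v_3 = (-2, 1, 0)ᵀ.
Then v_1 = N · v_2 = (-1, 0, -1)ᵀ.

Sanity check: (A − (5)·I) v_1 = (0, 0, 0)ᵀ = 0. ✓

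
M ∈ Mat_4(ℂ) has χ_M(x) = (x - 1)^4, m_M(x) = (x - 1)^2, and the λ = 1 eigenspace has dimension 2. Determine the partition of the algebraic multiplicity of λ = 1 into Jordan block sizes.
Block sizes for λ = 1: [2, 2]

Step 1 — from the characteristic polynomial, algebraic multiplicity of λ = 1 is 4. From dim ker(M − (1)·I) = 2, there are exactly 2 Jordan blocks for λ = 1.
Step 2 — from the minimal polynomial, the factor (x − 1)^2 tells us the largest block for λ = 1 has size 2.
Step 3 — with total size 4, 2 blocks, and largest block 2, the block sizes (in nonincreasing order) are [2, 2].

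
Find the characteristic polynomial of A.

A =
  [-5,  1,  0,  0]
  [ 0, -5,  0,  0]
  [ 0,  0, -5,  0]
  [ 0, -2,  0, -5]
x^4 + 20*x^3 + 150*x^2 + 500*x + 625

Expanding det(x·I − A) (e.g. by cofactor expansion or by noting that A is similar to its Jordan form J, which has the same characteristic polynomial as A) gives
  χ_A(x) = x^4 + 20*x^3 + 150*x^2 + 500*x + 625
which factors as (x + 5)^4. The eigenvalues (with algebraic multiplicities) are λ = -5 with multiplicity 4.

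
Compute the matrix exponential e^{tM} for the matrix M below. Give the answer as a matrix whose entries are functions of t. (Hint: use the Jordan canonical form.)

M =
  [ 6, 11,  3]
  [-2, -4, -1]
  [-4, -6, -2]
e^{tM} =
  [t^2 + 6*t + 1, 2*t^2 + 11*t, t^2/2 + 3*t]
  [-2*t, 1 - 4*t, -t]
  [-2*t^2 - 4*t, -4*t^2 - 6*t, -t^2 - 2*t + 1]

Strategy: write M = P · J · P⁻¹ where J is a Jordan canonical form, so e^{tM} = P · e^{tJ} · P⁻¹, and e^{tJ} can be computed block-by-block.

M has Jordan form
J =
  [0, 1, 0]
  [0, 0, 1]
  [0, 0, 0]
(up to reordering of blocks).

Per-block formulas:
  For a 3×3 Jordan block J_3(0): exp(t · J_3(0)) = e^(0t)·(I + t·N + (t^2/2)·N^2), where N is the 3×3 nilpotent shift.

After assembling e^{tJ} and conjugating by P, we get:

e^{tM} =
  [t^2 + 6*t + 1, 2*t^2 + 11*t, t^2/2 + 3*t]
  [-2*t, 1 - 4*t, -t]
  [-2*t^2 - 4*t, -4*t^2 - 6*t, -t^2 - 2*t + 1]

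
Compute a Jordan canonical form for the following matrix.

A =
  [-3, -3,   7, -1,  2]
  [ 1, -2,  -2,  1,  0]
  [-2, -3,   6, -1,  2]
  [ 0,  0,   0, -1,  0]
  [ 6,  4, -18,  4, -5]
J_3(-1) ⊕ J_1(-1) ⊕ J_1(-1)

The characteristic polynomial is
  det(x·I − A) = x^5 + 5*x^4 + 10*x^3 + 10*x^2 + 5*x + 1 = (x + 1)^5

Eigenvalues and multiplicities (the geometric multiplicity of λ is n − rank(A − λI), which equals the number of Jordan blocks for λ):
  λ = -1: algebraic multiplicity = 5, geometric multiplicity = 3

Determining the block sizes for each eigenvalue:
  λ = -1: with am = 5 and gm = 3, the partition is not yet determined (e.g. several partitions of 5 into 3 parts exist). Let N = A − (-1)·I. Computing rank(N^1) = 2, rank(N^2) = 1, rank(N^3) = 0; the number of blocks of size ≥ j is rank(N^{j−1}) − rank(N^j), giving [3, 1, 1]. So we have 1 block(s) of size 3, 2 block(s) of size 1 → block sizes [3, 1, 1]

Assembling the blocks gives a Jordan form
J =
  [-1,  1,  0,  0,  0]
  [ 0, -1,  1,  0,  0]
  [ 0,  0, -1,  0,  0]
  [ 0,  0,  0, -1,  0]
  [ 0,  0,  0,  0, -1]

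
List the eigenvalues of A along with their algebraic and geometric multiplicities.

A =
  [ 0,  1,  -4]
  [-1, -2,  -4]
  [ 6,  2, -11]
λ = -5: alg = 2, geom = 1; λ = -3: alg = 1, geom = 1

Step 1 — factor the characteristic polynomial to read off the algebraic multiplicities:
  χ_A(x) = (x + 3)*(x + 5)^2

Step 2 — compute geometric multiplicities via the rank-nullity identity g(λ) = n − rank(A − λI):
  rank(A − (-5)·I) = 2, so dim ker(A − (-5)·I) = n − 2 = 1
  rank(A − (-3)·I) = 2, so dim ker(A − (-3)·I) = n − 2 = 1

Summary:
  λ = -5: algebraic multiplicity = 2, geometric multiplicity = 1
  λ = -3: algebraic multiplicity = 1, geometric multiplicity = 1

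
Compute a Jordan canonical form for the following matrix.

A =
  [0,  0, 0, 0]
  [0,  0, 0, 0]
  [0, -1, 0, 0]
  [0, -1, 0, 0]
J_2(0) ⊕ J_1(0) ⊕ J_1(0)

The characteristic polynomial is
  det(x·I − A) = x^4

Eigenvalues and multiplicities (the geometric multiplicity of λ is n − rank(A − λI), which equals the number of Jordan blocks for λ):
  λ = 0: algebraic multiplicity = 4, geometric multiplicity = 3

Determining the block sizes for each eigenvalue:
  λ = 0: 3 blocks summing to 4 forces exactly one block of size 2 and the rest size 1 → block sizes [2, 1, 1]

Assembling the blocks gives a Jordan form
J =
  [0, 1, 0, 0]
  [0, 0, 0, 0]
  [0, 0, 0, 0]
  [0, 0, 0, 0]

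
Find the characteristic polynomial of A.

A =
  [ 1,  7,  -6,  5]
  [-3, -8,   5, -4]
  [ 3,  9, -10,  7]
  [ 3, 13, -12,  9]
x^4 + 8*x^3 + 24*x^2 + 32*x + 16

Expanding det(x·I − A) (e.g. by cofactor expansion or by noting that A is similar to its Jordan form J, which has the same characteristic polynomial as A) gives
  χ_A(x) = x^4 + 8*x^3 + 24*x^2 + 32*x + 16
which factors as (x + 2)^4. The eigenvalues (with algebraic multiplicities) are λ = -2 with multiplicity 4.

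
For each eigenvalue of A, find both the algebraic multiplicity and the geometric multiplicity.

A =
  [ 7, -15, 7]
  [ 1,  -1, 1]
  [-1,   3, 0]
λ = 2: alg = 3, geom = 1

Step 1 — factor the characteristic polynomial to read off the algebraic multiplicities:
  χ_A(x) = (x - 2)^3

Step 2 — compute geometric multiplicities via the rank-nullity identity g(λ) = n − rank(A − λI):
  rank(A − (2)·I) = 2, so dim ker(A − (2)·I) = n − 2 = 1

Summary:
  λ = 2: algebraic multiplicity = 3, geometric multiplicity = 1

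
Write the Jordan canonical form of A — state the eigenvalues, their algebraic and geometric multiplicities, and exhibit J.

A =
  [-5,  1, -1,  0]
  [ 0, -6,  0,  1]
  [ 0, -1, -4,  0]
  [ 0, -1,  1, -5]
J_3(-5) ⊕ J_1(-5)

The characteristic polynomial is
  det(x·I − A) = x^4 + 20*x^3 + 150*x^2 + 500*x + 625 = (x + 5)^4

Eigenvalues and multiplicities (the geometric multiplicity of λ is n − rank(A − λI), which equals the number of Jordan blocks for λ):
  λ = -5: algebraic multiplicity = 4, geometric multiplicity = 2

Determining the block sizes for each eigenvalue:
  λ = -5: with am = 4 and gm = 2, the partition is not yet determined (e.g. several partitions of 4 into 2 parts exist). Let N = A − (-5)·I. Computing rank(N^1) = 2, rank(N^2) = 1, rank(N^3) = 0; the number of blocks of size ≥ j is rank(N^{j−1}) − rank(N^j), giving [2, 1, 1]. So we have 1 block(s) of size 3, 1 block(s) of size 1 → block sizes [3, 1]

Assembling the blocks gives a Jordan form
J =
  [-5,  1,  0,  0]
  [ 0, -5,  1,  0]
  [ 0,  0, -5,  0]
  [ 0,  0,  0, -5]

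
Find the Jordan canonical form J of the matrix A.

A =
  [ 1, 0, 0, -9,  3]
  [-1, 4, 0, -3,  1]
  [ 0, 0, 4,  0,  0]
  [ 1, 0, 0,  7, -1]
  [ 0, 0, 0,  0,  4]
J_2(4) ⊕ J_1(4) ⊕ J_1(4) ⊕ J_1(4)

The characteristic polynomial is
  det(x·I − A) = x^5 - 20*x^4 + 160*x^3 - 640*x^2 + 1280*x - 1024 = (x - 4)^5

Eigenvalues and multiplicities (the geometric multiplicity of λ is n − rank(A − λI), which equals the number of Jordan blocks for λ):
  λ = 4: algebraic multiplicity = 5, geometric multiplicity = 4

Determining the block sizes for each eigenvalue:
  λ = 4: 4 blocks summing to 5 forces exactly one block of size 2 and the rest size 1 → block sizes [2, 1, 1, 1]

Assembling the blocks gives a Jordan form
J =
  [4, 1, 0, 0, 0]
  [0, 4, 0, 0, 0]
  [0, 0, 4, 0, 0]
  [0, 0, 0, 4, 0]
  [0, 0, 0, 0, 4]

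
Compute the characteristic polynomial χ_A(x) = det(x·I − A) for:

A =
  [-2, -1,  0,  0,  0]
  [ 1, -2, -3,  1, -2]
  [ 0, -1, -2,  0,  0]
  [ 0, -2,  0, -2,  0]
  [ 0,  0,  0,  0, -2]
x^5 + 10*x^4 + 40*x^3 + 80*x^2 + 80*x + 32

Expanding det(x·I − A) (e.g. by cofactor expansion or by noting that A is similar to its Jordan form J, which has the same characteristic polynomial as A) gives
  χ_A(x) = x^5 + 10*x^4 + 40*x^3 + 80*x^2 + 80*x + 32
which factors as (x + 2)^5. The eigenvalues (with algebraic multiplicities) are λ = -2 with multiplicity 5.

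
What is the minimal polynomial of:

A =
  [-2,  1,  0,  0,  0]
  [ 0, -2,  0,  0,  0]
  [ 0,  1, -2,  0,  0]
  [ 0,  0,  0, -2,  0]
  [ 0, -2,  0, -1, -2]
x^2 + 4*x + 4

The characteristic polynomial is χ_A(x) = (x + 2)^5, so the eigenvalues are known. The minimal polynomial is
  m_A(x) = Π_λ (x − λ)^{k_λ}
where k_λ is the size of the *largest* Jordan block for λ (equivalently, the smallest k with (A − λI)^k v = 0 for every generalised eigenvector v of λ).

  λ = -2: largest Jordan block has size 2, contributing (x + 2)^2

So m_A(x) = (x + 2)^2 = x^2 + 4*x + 4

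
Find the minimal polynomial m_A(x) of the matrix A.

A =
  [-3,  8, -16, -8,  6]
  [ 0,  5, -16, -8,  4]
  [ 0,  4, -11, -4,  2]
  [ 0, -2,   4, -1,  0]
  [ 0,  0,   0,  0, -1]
x^2 + 4*x + 3

The characteristic polynomial is χ_A(x) = (x + 1)^2*(x + 3)^3, so the eigenvalues are known. The minimal polynomial is
  m_A(x) = Π_λ (x − λ)^{k_λ}
where k_λ is the size of the *largest* Jordan block for λ (equivalently, the smallest k with (A − λI)^k v = 0 for every generalised eigenvector v of λ).

  λ = -3: largest Jordan block has size 1, contributing (x + 3)
  λ = -1: largest Jordan block has size 1, contributing (x + 1)

So m_A(x) = (x + 1)*(x + 3) = x^2 + 4*x + 3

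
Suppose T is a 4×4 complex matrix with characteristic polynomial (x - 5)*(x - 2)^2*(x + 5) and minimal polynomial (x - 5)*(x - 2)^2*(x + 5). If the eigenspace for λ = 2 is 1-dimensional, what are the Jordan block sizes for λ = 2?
Block sizes for λ = 2: [2]

Step 1 — from the characteristic polynomial, algebraic multiplicity of λ = 2 is 2. From dim ker(T − (2)·I) = 1, there are exactly 1 Jordan blocks for λ = 2.
Step 2 — from the minimal polynomial, the factor (x − 2)^2 tells us the largest block for λ = 2 has size 2.
Step 3 — with total size 2, 1 blocks, and largest block 2, the block sizes (in nonincreasing order) are [2].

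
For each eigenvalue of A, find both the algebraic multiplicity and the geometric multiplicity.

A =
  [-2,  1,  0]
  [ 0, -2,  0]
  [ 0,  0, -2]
λ = -2: alg = 3, geom = 2

Step 1 — factor the characteristic polynomial to read off the algebraic multiplicities:
  χ_A(x) = (x + 2)^3

Step 2 — compute geometric multiplicities via the rank-nullity identity g(λ) = n − rank(A − λI):
  rank(A − (-2)·I) = 1, so dim ker(A − (-2)·I) = n − 1 = 2

Summary:
  λ = -2: algebraic multiplicity = 3, geometric multiplicity = 2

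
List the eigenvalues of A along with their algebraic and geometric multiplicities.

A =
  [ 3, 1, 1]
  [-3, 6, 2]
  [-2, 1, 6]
λ = 5: alg = 3, geom = 1

Step 1 — factor the characteristic polynomial to read off the algebraic multiplicities:
  χ_A(x) = (x - 5)^3

Step 2 — compute geometric multiplicities via the rank-nullity identity g(λ) = n − rank(A − λI):
  rank(A − (5)·I) = 2, so dim ker(A − (5)·I) = n − 2 = 1

Summary:
  λ = 5: algebraic multiplicity = 3, geometric multiplicity = 1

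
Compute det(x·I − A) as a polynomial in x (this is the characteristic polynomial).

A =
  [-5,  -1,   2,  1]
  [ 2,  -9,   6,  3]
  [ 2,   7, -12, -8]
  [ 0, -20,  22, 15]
x^4 + 11*x^3 + 15*x^2 - 175*x - 500

Expanding det(x·I − A) (e.g. by cofactor expansion or by noting that A is similar to its Jordan form J, which has the same characteristic polynomial as A) gives
  χ_A(x) = x^4 + 11*x^3 + 15*x^2 - 175*x - 500
which factors as (x - 4)*(x + 5)^3. The eigenvalues (with algebraic multiplicities) are λ = -5 with multiplicity 3, λ = 4 with multiplicity 1.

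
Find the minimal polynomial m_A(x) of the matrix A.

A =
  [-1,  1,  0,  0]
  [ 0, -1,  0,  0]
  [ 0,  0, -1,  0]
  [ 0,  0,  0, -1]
x^2 + 2*x + 1

The characteristic polynomial is χ_A(x) = (x + 1)^4, so the eigenvalues are known. The minimal polynomial is
  m_A(x) = Π_λ (x − λ)^{k_λ}
where k_λ is the size of the *largest* Jordan block for λ (equivalently, the smallest k with (A − λI)^k v = 0 for every generalised eigenvector v of λ).

  λ = -1: largest Jordan block has size 2, contributing (x + 1)^2

So m_A(x) = (x + 1)^2 = x^2 + 2*x + 1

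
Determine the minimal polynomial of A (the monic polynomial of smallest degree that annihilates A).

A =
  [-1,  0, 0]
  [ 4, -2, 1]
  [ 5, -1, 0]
x^3 + 3*x^2 + 3*x + 1

The characteristic polynomial is χ_A(x) = (x + 1)^3, so the eigenvalues are known. The minimal polynomial is
  m_A(x) = Π_λ (x − λ)^{k_λ}
where k_λ is the size of the *largest* Jordan block for λ (equivalently, the smallest k with (A − λI)^k v = 0 for every generalised eigenvector v of λ).

  λ = -1: largest Jordan block has size 3, contributing (x + 1)^3

So m_A(x) = (x + 1)^3 = x^3 + 3*x^2 + 3*x + 1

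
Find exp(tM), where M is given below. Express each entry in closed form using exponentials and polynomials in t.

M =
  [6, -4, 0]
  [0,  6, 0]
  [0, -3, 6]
e^{tM} =
  [exp(6*t), -4*t*exp(6*t), 0]
  [0, exp(6*t), 0]
  [0, -3*t*exp(6*t), exp(6*t)]

Strategy: write M = P · J · P⁻¹ where J is a Jordan canonical form, so e^{tM} = P · e^{tJ} · P⁻¹, and e^{tJ} can be computed block-by-block.

M has Jordan form
J =
  [6, 1, 0]
  [0, 6, 0]
  [0, 0, 6]
(up to reordering of blocks).

Per-block formulas:
  For a 2×2 Jordan block J_2(6): exp(t · J_2(6)) = e^(6t)·(I + t·N), where N is the 2×2 nilpotent shift.
  For a 1×1 block at λ = 6: exp(t · [6]) = [e^(6t)].

After assembling e^{tJ} and conjugating by P, we get:

e^{tM} =
  [exp(6*t), -4*t*exp(6*t), 0]
  [0, exp(6*t), 0]
  [0, -3*t*exp(6*t), exp(6*t)]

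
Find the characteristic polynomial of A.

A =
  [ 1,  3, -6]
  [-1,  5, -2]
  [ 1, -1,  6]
x^3 - 12*x^2 + 48*x - 64

Expanding det(x·I − A) (e.g. by cofactor expansion or by noting that A is similar to its Jordan form J, which has the same characteristic polynomial as A) gives
  χ_A(x) = x^3 - 12*x^2 + 48*x - 64
which factors as (x - 4)^3. The eigenvalues (with algebraic multiplicities) are λ = 4 with multiplicity 3.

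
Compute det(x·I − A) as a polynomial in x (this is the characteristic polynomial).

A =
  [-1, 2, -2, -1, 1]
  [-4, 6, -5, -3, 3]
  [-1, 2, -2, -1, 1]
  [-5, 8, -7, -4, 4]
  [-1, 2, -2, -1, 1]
x^5

Expanding det(x·I − A) (e.g. by cofactor expansion or by noting that A is similar to its Jordan form J, which has the same characteristic polynomial as A) gives
  χ_A(x) = x^5
which factors as x^5. The eigenvalues (with algebraic multiplicities) are λ = 0 with multiplicity 5.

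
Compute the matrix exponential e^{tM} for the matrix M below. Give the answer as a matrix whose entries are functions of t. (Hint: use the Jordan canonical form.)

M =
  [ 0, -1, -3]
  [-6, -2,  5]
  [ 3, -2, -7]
e^{tM} =
  [3*t^2*exp(-3*t) + 3*t*exp(-3*t) + exp(-3*t), t^2*exp(-3*t) - t*exp(-3*t), -t^2*exp(-3*t) - 3*t*exp(-3*t)]
  [-9*t^2*exp(-3*t)/2 - 6*t*exp(-3*t), -3*t^2*exp(-3*t)/2 + t*exp(-3*t) + exp(-3*t), 3*t^2*exp(-3*t)/2 + 5*t*exp(-3*t)]
  [9*t^2*exp(-3*t)/2 + 3*t*exp(-3*t), 3*t^2*exp(-3*t)/2 - 2*t*exp(-3*t), -3*t^2*exp(-3*t)/2 - 4*t*exp(-3*t) + exp(-3*t)]

Strategy: write M = P · J · P⁻¹ where J is a Jordan canonical form, so e^{tM} = P · e^{tJ} · P⁻¹, and e^{tJ} can be computed block-by-block.

M has Jordan form
J =
  [-3,  1,  0]
  [ 0, -3,  1]
  [ 0,  0, -3]
(up to reordering of blocks).

Per-block formulas:
  For a 3×3 Jordan block J_3(-3): exp(t · J_3(-3)) = e^(-3t)·(I + t·N + (t^2/2)·N^2), where N is the 3×3 nilpotent shift.

After assembling e^{tJ} and conjugating by P, we get:

e^{tM} =
  [3*t^2*exp(-3*t) + 3*t*exp(-3*t) + exp(-3*t), t^2*exp(-3*t) - t*exp(-3*t), -t^2*exp(-3*t) - 3*t*exp(-3*t)]
  [-9*t^2*exp(-3*t)/2 - 6*t*exp(-3*t), -3*t^2*exp(-3*t)/2 + t*exp(-3*t) + exp(-3*t), 3*t^2*exp(-3*t)/2 + 5*t*exp(-3*t)]
  [9*t^2*exp(-3*t)/2 + 3*t*exp(-3*t), 3*t^2*exp(-3*t)/2 - 2*t*exp(-3*t), -3*t^2*exp(-3*t)/2 - 4*t*exp(-3*t) + exp(-3*t)]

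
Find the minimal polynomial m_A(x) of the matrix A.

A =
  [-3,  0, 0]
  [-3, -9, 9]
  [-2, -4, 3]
x^2 + 6*x + 9

The characteristic polynomial is χ_A(x) = (x + 3)^3, so the eigenvalues are known. The minimal polynomial is
  m_A(x) = Π_λ (x − λ)^{k_λ}
where k_λ is the size of the *largest* Jordan block for λ (equivalently, the smallest k with (A − λI)^k v = 0 for every generalised eigenvector v of λ).

  λ = -3: largest Jordan block has size 2, contributing (x + 3)^2

So m_A(x) = (x + 3)^2 = x^2 + 6*x + 9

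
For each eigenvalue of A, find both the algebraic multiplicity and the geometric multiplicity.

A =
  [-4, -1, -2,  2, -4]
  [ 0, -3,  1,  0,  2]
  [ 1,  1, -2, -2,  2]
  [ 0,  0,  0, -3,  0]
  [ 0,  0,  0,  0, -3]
λ = -3: alg = 5, geom = 3

Step 1 — factor the characteristic polynomial to read off the algebraic multiplicities:
  χ_A(x) = (x + 3)^5

Step 2 — compute geometric multiplicities via the rank-nullity identity g(λ) = n − rank(A − λI):
  rank(A − (-3)·I) = 2, so dim ker(A − (-3)·I) = n − 2 = 3

Summary:
  λ = -3: algebraic multiplicity = 5, geometric multiplicity = 3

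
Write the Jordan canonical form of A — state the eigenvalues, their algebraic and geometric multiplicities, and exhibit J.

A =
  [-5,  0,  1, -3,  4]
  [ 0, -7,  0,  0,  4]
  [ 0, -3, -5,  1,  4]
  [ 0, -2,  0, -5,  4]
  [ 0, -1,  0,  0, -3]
J_3(-5) ⊕ J_2(-5)

The characteristic polynomial is
  det(x·I − A) = x^5 + 25*x^4 + 250*x^3 + 1250*x^2 + 3125*x + 3125 = (x + 5)^5

Eigenvalues and multiplicities (the geometric multiplicity of λ is n − rank(A − λI), which equals the number of Jordan blocks for λ):
  λ = -5: algebraic multiplicity = 5, geometric multiplicity = 2

Determining the block sizes for each eigenvalue:
  λ = -5: with am = 5 and gm = 2, the partition is not yet determined (e.g. several partitions of 5 into 2 parts exist). Let N = A − (-5)·I. Computing rank(N^1) = 3, rank(N^2) = 1, rank(N^3) = 0; the number of blocks of size ≥ j is rank(N^{j−1}) − rank(N^j), giving [2, 2, 1]. So we have 1 block(s) of size 3, 1 block(s) of size 2 → block sizes [3, 2]

Assembling the blocks gives a Jordan form
J =
  [-5,  1,  0,  0,  0]
  [ 0, -5,  1,  0,  0]
  [ 0,  0, -5,  0,  0]
  [ 0,  0,  0, -5,  1]
  [ 0,  0,  0,  0, -5]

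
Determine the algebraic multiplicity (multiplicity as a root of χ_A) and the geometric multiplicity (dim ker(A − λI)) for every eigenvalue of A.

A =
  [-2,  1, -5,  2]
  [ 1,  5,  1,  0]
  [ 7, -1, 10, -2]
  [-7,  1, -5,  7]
λ = 5: alg = 4, geom = 2

Step 1 — factor the characteristic polynomial to read off the algebraic multiplicities:
  χ_A(x) = (x - 5)^4

Step 2 — compute geometric multiplicities via the rank-nullity identity g(λ) = n − rank(A − λI):
  rank(A − (5)·I) = 2, so dim ker(A − (5)·I) = n − 2 = 2

Summary:
  λ = 5: algebraic multiplicity = 4, geometric multiplicity = 2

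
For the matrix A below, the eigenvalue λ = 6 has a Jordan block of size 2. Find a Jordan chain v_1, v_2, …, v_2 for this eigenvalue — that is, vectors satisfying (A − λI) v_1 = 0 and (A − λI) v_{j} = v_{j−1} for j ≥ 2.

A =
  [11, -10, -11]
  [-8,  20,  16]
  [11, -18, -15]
A Jordan chain for λ = 6 of length 2:
v_1 = (-15, 20, -25)ᵀ
v_2 = (1, 2, 0)ᵀ

Let N = A − (6)·I. We want v_2 with N^2 v_2 = 0 but N^1 v_2 ≠ 0; then v_{j-1} := N · v_j for j = 2, …, 2.

Pick v_2 = (1, 2, 0)ᵀ.
Then v_1 = N · v_2 = (-15, 20, -25)ᵀ.

Sanity check: (A − (6)·I) v_1 = (0, 0, 0)ᵀ = 0. ✓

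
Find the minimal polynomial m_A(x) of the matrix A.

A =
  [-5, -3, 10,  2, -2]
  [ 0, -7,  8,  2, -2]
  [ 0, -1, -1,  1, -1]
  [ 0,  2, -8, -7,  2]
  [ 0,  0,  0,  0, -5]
x^2 + 10*x + 25

The characteristic polynomial is χ_A(x) = (x + 5)^5, so the eigenvalues are known. The minimal polynomial is
  m_A(x) = Π_λ (x − λ)^{k_λ}
where k_λ is the size of the *largest* Jordan block for λ (equivalently, the smallest k with (A − λI)^k v = 0 for every generalised eigenvector v of λ).

  λ = -5: largest Jordan block has size 2, contributing (x + 5)^2

So m_A(x) = (x + 5)^2 = x^2 + 10*x + 25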